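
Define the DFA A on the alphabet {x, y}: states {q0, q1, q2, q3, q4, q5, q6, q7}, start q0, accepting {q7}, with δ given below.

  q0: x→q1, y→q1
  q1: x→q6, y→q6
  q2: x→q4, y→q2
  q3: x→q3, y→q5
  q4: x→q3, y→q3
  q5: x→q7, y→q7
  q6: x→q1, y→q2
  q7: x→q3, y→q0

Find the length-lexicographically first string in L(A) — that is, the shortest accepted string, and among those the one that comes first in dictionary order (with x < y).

A breadth-first search from q0 reaches an accepting state first via the path q0 → q1 → q6 → q2 → q4 → q3 → q5 → q7 on input xxyxxyx.
No string of length < 7 is accepted (BFS exhausts all shorter strings without reaching an accepting state), and xxyxxyx is the lexicographically least accepting string of length 7.

xxyxxyx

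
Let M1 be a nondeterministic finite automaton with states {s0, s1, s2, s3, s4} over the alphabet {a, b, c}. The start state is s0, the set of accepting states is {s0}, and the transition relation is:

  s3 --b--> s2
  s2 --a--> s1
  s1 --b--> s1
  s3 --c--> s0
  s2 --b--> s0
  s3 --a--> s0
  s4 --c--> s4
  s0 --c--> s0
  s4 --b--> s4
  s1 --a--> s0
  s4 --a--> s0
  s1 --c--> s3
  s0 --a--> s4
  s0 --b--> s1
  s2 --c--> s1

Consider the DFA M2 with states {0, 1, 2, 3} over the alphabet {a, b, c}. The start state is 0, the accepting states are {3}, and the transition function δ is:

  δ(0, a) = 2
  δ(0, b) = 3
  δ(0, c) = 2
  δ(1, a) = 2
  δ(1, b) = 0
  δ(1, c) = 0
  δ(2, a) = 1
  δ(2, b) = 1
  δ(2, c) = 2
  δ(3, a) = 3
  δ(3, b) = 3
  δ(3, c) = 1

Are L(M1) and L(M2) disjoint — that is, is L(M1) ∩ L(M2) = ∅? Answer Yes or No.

The string ba is accepted by both M1 and M2.
Hence L(M1) ∩ L(M2) ≠ ∅.

No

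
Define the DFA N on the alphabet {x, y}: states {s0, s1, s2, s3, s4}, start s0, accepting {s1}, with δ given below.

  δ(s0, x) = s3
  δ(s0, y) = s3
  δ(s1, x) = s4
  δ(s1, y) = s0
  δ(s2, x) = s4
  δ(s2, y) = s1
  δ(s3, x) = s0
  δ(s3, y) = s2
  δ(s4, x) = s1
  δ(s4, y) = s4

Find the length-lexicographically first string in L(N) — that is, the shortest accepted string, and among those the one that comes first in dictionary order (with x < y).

A breadth-first search from s0 reaches an accepting state first via the path s0 → s3 → s2 → s1 on input xyy.
No string of length < 3 is accepted (BFS exhausts all shorter strings without reaching an accepting state), and xyy is the lexicographically least accepting string of length 3.

xyy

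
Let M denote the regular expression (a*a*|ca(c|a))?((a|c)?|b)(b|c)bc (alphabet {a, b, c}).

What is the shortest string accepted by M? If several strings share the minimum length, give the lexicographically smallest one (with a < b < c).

bbc

By inspection of the expression, no string of length less than 3 matches, and bbc is the lexicographically first match of length 3.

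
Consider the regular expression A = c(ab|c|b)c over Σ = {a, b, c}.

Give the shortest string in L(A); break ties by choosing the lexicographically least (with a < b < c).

By inspection of the expression, no string of length less than 3 matches, and cbc is the lexicographically first match of length 3.

cbc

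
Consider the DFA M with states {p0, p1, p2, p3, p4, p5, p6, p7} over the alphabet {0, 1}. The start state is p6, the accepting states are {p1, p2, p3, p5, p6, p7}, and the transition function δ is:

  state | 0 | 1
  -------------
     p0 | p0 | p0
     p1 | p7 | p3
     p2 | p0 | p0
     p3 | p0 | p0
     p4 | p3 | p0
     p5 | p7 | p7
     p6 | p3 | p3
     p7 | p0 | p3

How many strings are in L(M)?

The useful subgraph on states {p3, p6} is acyclic, so L(M) is finite; the longest accepting path visits 2 useful states, giving maximum string length 1.
Counting accepting paths from p6 by length: 1 of length 0, 2 of length 1. Total 3.

3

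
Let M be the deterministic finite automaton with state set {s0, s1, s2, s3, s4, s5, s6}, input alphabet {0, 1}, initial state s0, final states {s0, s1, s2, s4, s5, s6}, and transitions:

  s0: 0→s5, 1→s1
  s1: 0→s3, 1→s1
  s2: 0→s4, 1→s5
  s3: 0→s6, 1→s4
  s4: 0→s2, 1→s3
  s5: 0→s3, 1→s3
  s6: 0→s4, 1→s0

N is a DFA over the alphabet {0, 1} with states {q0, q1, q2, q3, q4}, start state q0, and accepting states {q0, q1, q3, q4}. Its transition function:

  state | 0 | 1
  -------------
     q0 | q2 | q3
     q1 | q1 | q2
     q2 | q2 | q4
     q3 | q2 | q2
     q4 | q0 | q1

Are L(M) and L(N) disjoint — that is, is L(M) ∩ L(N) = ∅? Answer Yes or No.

The empty string ε is accepted by both M and N.
Hence L(M) ∩ L(N) ≠ ∅.

No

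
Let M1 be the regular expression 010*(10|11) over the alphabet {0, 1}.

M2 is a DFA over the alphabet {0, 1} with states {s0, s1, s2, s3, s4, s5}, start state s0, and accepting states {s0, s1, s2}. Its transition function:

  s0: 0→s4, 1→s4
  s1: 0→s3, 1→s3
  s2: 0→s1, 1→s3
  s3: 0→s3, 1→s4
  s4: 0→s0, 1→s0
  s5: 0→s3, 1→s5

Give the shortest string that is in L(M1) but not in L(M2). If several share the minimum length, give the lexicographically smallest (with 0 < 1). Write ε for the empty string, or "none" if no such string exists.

The string 01010 is accepted by M1 but not by M2.
No shorter string lies in the difference, and 01010 is the lexicographically first length-5 string in L(M1) \ L(M2).

01010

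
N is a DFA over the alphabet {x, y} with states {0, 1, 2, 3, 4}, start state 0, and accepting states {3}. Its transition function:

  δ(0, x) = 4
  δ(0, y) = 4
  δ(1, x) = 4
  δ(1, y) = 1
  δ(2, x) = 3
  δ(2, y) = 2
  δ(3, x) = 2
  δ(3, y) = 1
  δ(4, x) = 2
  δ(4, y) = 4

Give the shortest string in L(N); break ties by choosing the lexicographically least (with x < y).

xxx

A breadth-first search from 0 reaches an accepting state first via the path 0 → 4 → 2 → 3 on input xxx.
No string of length < 3 is accepted (BFS exhausts all shorter strings without reaching an accepting state), and xxx is the lexicographically least accepting string of length 3.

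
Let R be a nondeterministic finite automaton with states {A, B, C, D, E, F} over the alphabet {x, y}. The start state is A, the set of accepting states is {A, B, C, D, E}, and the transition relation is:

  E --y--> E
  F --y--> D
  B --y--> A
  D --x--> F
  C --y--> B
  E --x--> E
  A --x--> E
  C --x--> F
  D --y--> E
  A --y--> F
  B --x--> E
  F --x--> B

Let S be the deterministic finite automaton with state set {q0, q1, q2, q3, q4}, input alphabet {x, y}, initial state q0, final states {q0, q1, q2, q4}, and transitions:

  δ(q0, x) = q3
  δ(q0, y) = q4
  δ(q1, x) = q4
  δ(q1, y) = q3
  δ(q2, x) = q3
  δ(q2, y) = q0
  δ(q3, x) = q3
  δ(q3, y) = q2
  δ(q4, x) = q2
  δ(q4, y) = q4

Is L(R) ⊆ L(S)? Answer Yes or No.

The string x is in L(R) but not in L(S).
So L(R) ⊄ L(S).

No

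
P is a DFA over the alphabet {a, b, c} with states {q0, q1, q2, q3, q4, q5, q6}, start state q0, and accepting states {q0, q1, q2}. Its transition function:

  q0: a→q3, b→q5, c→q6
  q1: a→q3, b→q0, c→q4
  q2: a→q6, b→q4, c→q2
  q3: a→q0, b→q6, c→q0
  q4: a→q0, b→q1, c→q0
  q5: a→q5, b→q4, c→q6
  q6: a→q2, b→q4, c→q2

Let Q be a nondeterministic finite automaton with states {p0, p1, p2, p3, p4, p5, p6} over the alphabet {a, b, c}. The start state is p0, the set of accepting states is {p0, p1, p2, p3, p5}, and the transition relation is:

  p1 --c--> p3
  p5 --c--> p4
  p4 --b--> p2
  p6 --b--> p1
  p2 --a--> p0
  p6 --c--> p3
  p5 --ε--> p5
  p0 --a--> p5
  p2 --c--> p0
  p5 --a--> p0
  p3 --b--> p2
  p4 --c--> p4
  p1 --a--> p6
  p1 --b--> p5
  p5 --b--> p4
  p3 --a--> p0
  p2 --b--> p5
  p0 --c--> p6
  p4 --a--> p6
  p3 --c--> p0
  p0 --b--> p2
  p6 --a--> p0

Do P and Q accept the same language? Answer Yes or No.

The string ac is accepted by P but rejected by Q.
So L(P) ≠ L(Q).

No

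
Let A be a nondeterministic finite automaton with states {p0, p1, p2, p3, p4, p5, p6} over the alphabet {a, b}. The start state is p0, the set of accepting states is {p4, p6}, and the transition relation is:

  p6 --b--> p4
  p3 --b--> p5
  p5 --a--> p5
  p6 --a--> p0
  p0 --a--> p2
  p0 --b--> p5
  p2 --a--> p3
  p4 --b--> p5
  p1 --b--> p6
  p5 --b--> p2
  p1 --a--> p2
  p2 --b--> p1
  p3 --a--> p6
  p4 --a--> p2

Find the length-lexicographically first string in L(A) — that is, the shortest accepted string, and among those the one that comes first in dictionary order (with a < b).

aaa

A breadth-first search from p0 reaches an accepting state first via the path p0 → p2 → p3 → p6 on input aaa.
No string of length < 3 is accepted (BFS exhausts all shorter strings without reaching an accepting state), and aaa is the lexicographically least accepting string of length 3.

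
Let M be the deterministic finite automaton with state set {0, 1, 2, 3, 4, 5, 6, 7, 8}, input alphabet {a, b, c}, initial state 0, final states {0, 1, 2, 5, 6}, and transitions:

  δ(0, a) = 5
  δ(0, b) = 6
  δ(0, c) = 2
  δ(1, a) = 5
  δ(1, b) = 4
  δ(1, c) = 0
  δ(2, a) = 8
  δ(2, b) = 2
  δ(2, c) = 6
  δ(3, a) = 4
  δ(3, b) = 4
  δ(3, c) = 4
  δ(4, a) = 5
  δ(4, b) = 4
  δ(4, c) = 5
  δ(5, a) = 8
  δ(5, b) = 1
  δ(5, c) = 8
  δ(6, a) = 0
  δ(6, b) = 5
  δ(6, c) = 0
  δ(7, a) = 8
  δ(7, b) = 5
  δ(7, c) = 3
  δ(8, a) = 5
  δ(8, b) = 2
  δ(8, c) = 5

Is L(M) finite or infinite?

State 2 is reachable from the start and can reach an accepting state, and it lies on the cycle 2 → 8 → 2.
Traversing that cycle any number of times yields accepted strings of unbounded length, so the language is infinite.

infinite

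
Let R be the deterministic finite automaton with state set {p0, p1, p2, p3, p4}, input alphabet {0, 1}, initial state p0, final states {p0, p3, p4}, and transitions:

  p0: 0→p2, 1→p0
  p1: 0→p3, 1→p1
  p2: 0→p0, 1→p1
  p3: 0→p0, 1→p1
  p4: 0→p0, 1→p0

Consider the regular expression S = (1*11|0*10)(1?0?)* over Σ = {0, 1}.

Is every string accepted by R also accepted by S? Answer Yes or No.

No

The empty string ε is in L(R) but not in L(S).
So L(R) ⊄ L(S).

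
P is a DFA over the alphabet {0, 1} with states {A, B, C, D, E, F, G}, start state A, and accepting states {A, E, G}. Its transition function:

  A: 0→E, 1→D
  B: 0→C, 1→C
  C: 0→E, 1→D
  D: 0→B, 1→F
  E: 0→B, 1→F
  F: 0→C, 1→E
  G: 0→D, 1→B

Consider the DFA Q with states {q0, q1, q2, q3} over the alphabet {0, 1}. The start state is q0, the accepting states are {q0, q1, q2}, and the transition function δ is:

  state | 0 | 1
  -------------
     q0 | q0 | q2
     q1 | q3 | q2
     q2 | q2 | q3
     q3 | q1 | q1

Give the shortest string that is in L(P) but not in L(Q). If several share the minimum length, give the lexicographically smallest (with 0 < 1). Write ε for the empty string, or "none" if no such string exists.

011

The string 011 is accepted by P but not by Q.
No shorter string lies in the difference, and 011 is the lexicographically first length-3 string in L(P) \ L(Q).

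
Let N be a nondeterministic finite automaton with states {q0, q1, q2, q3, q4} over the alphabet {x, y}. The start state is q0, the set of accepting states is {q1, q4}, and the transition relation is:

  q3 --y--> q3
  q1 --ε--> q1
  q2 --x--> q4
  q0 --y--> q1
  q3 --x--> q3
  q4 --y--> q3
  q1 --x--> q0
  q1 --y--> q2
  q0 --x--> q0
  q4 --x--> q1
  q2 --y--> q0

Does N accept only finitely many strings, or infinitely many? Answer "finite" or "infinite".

State q0 is reachable from the start and can reach an accepting state, and it lies on the cycle q0 → q0.
Traversing that cycle any number of times yields accepted strings of unbounded length, so the language is infinite.

infinite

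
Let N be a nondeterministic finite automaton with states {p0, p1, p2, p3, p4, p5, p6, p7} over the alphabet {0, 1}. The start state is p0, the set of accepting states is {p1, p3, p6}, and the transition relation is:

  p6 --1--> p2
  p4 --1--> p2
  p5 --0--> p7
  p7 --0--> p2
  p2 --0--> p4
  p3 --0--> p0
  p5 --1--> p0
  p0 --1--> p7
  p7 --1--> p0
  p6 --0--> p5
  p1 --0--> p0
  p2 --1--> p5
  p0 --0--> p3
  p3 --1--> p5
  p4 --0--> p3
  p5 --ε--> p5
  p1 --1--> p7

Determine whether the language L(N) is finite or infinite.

State p0 is reachable from the start and can reach an accepting state, and it lies on the cycle p0 → p3 → p0.
Traversing that cycle any number of times yields accepted strings of unbounded length, so the language is infinite.

infinite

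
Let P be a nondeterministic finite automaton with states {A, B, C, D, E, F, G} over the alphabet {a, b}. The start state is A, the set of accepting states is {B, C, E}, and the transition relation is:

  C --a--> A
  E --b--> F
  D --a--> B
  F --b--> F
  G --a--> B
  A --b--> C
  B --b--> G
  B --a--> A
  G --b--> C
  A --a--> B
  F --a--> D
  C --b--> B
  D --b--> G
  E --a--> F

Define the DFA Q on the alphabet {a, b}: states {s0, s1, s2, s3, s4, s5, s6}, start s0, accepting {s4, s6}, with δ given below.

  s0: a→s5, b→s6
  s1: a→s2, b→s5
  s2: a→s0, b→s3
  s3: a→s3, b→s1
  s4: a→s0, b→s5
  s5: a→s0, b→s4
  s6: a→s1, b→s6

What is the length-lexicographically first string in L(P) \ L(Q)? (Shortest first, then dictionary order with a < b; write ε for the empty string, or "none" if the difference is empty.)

The string a is accepted by P but not by Q.
No shorter string lies in the difference, and a is the lexicographically first length-1 string in L(P) \ L(Q).

a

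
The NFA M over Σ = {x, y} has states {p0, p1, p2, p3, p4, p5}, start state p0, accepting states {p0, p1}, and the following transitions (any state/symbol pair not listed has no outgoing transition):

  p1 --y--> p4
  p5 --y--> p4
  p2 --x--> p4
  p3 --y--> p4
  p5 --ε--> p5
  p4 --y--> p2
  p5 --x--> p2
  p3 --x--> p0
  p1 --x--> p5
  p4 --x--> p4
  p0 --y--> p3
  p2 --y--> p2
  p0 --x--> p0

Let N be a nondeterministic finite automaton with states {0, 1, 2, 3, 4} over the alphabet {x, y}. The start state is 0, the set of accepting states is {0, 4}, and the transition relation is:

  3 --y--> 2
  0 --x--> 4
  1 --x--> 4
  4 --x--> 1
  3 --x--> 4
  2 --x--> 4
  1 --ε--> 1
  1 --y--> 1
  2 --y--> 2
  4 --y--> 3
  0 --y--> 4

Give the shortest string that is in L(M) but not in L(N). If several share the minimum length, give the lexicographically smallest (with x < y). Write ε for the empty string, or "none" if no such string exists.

The string xx is accepted by M but not by N.
No shorter string lies in the difference, and xx is the lexicographically first length-2 string in L(M) \ L(N).

xx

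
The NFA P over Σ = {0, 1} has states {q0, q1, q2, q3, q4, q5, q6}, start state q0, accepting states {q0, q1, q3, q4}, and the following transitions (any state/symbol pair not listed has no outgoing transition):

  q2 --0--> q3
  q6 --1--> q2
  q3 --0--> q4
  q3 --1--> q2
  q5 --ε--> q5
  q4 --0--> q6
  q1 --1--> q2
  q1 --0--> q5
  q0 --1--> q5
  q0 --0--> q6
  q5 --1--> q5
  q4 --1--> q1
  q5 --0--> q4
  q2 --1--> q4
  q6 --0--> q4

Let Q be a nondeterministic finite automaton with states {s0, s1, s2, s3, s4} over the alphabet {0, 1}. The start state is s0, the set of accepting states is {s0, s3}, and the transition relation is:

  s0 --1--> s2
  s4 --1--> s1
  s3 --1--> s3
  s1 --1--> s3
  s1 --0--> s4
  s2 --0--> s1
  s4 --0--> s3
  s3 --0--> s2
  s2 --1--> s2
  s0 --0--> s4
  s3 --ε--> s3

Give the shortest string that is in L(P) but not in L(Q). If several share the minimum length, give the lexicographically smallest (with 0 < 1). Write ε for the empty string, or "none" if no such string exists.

10

The string 10 is accepted by P but not by Q.
No shorter string lies in the difference, and 10 is the lexicographically first length-2 string in L(P) \ L(Q).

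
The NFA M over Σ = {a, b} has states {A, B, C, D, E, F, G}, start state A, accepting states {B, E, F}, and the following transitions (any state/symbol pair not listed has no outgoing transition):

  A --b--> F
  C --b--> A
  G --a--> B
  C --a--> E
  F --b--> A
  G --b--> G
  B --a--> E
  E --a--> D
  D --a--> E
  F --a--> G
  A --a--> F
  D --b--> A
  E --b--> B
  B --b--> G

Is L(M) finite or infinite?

infinite

State A is reachable from the start and can reach an accepting state, and it lies on the cycle A → F → A.
Traversing that cycle any number of times yields accepted strings of unbounded length, so the language is infinite.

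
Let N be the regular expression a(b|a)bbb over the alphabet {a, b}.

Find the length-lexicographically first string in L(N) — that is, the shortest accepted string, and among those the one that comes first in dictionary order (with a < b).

aabbb

By inspection of the expression, no string of length less than 5 matches, and aabbb is the lexicographically first match of length 5.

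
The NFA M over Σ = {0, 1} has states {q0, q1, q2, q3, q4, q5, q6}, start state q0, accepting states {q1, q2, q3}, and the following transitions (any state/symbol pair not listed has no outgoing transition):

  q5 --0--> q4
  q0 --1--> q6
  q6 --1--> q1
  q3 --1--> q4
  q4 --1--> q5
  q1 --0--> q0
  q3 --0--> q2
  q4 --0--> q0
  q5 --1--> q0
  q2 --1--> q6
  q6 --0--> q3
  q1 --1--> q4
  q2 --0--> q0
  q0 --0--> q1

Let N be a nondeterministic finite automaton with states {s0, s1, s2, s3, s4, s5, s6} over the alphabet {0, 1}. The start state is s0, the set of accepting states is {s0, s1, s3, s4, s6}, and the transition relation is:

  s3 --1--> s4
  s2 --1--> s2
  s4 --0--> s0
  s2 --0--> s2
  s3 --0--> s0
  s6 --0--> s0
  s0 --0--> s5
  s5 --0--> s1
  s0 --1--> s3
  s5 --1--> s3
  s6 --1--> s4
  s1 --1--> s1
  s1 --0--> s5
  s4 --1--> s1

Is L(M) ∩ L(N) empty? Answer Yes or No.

The string 10 is accepted by both M and N.
Hence L(M) ∩ L(N) ≠ ∅.

No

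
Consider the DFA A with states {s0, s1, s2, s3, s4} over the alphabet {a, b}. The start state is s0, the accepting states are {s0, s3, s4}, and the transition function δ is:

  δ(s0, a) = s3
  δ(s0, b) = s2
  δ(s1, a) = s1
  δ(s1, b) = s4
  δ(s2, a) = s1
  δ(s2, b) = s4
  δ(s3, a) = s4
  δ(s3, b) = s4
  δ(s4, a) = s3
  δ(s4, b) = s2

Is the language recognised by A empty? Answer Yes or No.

The empty string ε is accepted: the run s0 ends in the accepting state s0.
Since at least one string is accepted, L(A) is not empty.

No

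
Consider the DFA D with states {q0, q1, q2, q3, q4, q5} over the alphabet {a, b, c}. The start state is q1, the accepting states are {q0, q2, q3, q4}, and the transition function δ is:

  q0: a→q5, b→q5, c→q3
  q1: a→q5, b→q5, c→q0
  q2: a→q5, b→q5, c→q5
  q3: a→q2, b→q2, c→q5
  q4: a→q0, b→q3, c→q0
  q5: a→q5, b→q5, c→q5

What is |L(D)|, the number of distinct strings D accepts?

The useful subgraph on states {q0, q1, q2, q3} is acyclic, so L(D) is finite; the longest accepting path visits 4 useful states, giving maximum string length 3.
Counting accepting paths from q1 by length: 1 of length 1, 1 of length 2, 2 of length 3. Total 4.

4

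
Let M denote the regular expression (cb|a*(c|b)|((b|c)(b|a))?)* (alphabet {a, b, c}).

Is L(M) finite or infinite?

infinite

The expression contains a Kleene star applied to a subexpression that matches at least one nonempty string, so it matches strings of unbounded length.
Hence L(M) is infinite.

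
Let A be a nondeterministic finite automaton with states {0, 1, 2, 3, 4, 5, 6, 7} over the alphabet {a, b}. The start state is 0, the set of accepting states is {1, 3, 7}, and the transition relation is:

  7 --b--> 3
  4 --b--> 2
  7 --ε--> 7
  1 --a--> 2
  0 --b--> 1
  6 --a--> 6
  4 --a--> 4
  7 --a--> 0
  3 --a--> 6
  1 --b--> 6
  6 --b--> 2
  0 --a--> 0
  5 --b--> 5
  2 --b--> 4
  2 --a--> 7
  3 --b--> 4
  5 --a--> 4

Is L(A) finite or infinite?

infinite

State 0 is reachable from the start and can reach an accepting state, and it lies on the cycle 0 → 0.
Traversing that cycle any number of times yields accepted strings of unbounded length, so the language is infinite.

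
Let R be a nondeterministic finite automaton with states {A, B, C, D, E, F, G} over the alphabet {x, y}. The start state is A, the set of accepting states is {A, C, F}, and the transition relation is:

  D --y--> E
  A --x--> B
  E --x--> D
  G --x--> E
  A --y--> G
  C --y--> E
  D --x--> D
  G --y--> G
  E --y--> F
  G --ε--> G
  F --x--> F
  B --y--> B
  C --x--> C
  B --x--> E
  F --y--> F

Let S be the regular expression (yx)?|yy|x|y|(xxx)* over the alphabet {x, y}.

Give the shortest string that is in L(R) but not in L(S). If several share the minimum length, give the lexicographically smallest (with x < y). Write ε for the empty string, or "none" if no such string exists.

xxy

The string xxy is accepted by R but not by S.
No shorter string lies in the difference, and xxy is the lexicographically first length-3 string in L(R) \ L(S).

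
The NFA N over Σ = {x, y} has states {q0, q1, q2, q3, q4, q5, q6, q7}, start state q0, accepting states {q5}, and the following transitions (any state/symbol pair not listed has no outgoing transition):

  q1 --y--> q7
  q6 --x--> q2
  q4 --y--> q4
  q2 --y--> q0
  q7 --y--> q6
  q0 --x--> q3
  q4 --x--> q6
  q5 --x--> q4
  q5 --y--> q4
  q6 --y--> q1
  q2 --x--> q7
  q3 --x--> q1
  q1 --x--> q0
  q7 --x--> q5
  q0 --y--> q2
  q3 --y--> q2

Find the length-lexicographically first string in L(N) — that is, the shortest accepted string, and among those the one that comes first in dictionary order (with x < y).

yxx

A breadth-first search from q0 reaches an accepting state first via the path q0 → q2 → q7 → q5 on input yxx.
No string of length < 3 is accepted (BFS exhausts all shorter strings without reaching an accepting state), and yxx is the lexicographically least accepting string of length 3.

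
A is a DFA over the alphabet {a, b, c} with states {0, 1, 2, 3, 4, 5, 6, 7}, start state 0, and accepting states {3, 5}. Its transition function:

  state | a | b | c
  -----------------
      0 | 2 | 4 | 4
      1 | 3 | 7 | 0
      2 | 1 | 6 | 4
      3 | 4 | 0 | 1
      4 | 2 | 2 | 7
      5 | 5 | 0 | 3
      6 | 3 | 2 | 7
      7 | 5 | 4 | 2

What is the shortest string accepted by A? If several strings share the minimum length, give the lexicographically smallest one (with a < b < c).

aaa

A breadth-first search from 0 reaches an accepting state first via the path 0 → 2 → 1 → 3 on input aaa.
No string of length < 3 is accepted (BFS exhausts all shorter strings without reaching an accepting state), and aaa is the lexicographically least accepting string of length 3.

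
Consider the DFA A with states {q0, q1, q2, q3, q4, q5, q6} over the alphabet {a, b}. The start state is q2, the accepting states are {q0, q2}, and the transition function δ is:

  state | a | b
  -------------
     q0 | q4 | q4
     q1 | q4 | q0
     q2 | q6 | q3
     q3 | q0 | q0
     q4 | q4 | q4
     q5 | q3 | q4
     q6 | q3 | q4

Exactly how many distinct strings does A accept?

5

The useful subgraph on states {q0, q2, q3, q6} is acyclic, so L(A) is finite; the longest accepting path visits 4 useful states, giving maximum string length 3.
Counting accepting paths from q2 by length: 1 of length 0, 2 of length 2, 2 of length 3. Total 5.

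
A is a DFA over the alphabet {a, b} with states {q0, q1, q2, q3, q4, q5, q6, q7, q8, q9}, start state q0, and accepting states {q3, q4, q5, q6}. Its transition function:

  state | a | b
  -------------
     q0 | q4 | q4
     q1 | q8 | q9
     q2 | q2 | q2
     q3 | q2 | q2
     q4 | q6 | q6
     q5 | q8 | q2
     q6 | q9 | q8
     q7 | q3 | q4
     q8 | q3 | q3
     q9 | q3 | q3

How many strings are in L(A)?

The useful subgraph on states {q0, q3, q4, q6, q8, q9} is acyclic, so L(A) is finite; the longest accepting path visits 5 useful states, giving maximum string length 4.
Counting accepting paths from q0 by length: 2 of length 1, 4 of length 2, 16 of length 4. Total 22.

22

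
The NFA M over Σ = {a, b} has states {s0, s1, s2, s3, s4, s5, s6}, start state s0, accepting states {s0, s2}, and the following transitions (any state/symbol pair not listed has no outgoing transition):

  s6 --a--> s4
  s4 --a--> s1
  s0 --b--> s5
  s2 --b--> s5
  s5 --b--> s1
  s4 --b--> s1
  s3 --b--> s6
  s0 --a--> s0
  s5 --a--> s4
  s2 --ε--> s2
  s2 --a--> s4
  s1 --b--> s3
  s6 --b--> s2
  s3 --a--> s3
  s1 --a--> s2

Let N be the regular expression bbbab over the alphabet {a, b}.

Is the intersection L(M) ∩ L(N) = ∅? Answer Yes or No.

Converting the expression N to a DFA (subset construction, then merging equivalent states) gives the minimal DFA with states {n0, n1, n2, n3, n4, n5, n6}, start state n0, accepting states {n6} and transitions n0: a→n1, b→n2; n1: a→n1, b→n1; n2: a→n1, b→n3; n3: a→n1, b→n4; n4: a→n5, b→n1; n5: a→n1, b→n6; n6: a→n1, b→n1.
Exploring the product automaton M × N from the start pair (s0, n0), following both machines on each input symbol, reaches 13 state pairs: (s0, n0), (s0, n1), (s5, n2), (s5, n1), (s4, n1), (s1, n3), (s1, n1), (s2, n1), (s3, n4), (s3, n1), (s3, n5), (s6, n1), (s6, n6).
M accepts in {s0, s2} and N accepts in {n6}; no reachable pair has both components accepting, so no string drives both machines to acceptance simultaneously and L(M) ∩ L(N) = ∅.
So no string is accepted by both, and the intersection is empty.

Yes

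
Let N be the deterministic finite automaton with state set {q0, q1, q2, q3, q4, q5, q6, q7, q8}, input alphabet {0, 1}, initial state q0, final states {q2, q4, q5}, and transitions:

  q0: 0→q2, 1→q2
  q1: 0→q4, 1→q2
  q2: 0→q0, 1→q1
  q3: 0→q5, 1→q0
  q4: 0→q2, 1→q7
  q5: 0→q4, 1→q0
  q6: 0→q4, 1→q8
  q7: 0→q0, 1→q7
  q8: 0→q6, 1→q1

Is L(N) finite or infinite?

infinite

State q0 is reachable from the start and can reach an accepting state, and it lies on the cycle q0 → q2 → q0.
Traversing that cycle any number of times yields accepted strings of unbounded length, so the language is infinite.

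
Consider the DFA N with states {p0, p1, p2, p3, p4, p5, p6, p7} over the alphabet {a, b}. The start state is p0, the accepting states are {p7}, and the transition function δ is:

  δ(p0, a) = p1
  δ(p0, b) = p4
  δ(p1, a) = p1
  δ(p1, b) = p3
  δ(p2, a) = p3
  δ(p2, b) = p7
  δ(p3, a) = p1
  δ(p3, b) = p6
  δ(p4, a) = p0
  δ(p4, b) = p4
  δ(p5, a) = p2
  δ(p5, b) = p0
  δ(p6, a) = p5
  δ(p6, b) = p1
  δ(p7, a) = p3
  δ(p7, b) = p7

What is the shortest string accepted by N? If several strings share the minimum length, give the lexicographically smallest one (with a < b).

A breadth-first search from p0 reaches an accepting state first via the path p0 → p1 → p3 → p6 → p5 → p2 → p7 on input abbaab.
No string of length < 6 is accepted (BFS exhausts all shorter strings without reaching an accepting state), and abbaab is the lexicographically least accepting string of length 6.

abbaab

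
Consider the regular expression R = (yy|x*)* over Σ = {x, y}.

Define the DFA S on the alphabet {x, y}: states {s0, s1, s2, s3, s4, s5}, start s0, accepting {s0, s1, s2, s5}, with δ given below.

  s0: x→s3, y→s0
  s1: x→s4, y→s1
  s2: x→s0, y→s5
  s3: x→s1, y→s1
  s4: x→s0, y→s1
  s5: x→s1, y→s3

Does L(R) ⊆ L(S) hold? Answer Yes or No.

The string x is in L(R) but not in L(S).
So L(R) ⊄ L(S).

No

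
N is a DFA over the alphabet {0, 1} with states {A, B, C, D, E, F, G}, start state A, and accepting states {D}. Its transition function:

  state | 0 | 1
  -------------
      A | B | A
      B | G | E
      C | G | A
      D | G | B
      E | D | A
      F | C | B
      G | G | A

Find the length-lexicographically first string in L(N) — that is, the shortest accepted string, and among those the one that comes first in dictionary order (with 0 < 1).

A breadth-first search from A reaches an accepting state first via the path A → B → E → D on input 010.
No string of length < 3 is accepted (BFS exhausts all shorter strings without reaching an accepting state), and 010 is the lexicographically least accepting string of length 3.

010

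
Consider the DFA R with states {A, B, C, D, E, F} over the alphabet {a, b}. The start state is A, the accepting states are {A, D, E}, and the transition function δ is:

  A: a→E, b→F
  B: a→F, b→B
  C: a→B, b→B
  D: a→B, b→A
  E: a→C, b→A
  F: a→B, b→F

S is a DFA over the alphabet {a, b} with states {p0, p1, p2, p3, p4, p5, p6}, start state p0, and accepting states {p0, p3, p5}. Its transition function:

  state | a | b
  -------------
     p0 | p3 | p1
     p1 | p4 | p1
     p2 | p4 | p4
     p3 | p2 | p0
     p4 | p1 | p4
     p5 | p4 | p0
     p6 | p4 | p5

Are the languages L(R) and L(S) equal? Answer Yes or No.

Yes

Exploring the product automaton R × S from the start pair (A, p0), following both machines on each input symbol, reaches 5 state pairs: (A, p0), (E, p3), (F, p1), (C, p2), (B, p4).
R accepts in {A, D, E} and S accepts in {p0, p3, p5}. In every reachable pair the two components are either both accepting — (A, p0), (E, p3) — or both non-accepting, so no string is accepted by exactly one of the machines: L(R) \ L(S) and L(S) \ L(R) are both empty.
Hence every string is accepted by R iff it is accepted by S, and the two languages coincide.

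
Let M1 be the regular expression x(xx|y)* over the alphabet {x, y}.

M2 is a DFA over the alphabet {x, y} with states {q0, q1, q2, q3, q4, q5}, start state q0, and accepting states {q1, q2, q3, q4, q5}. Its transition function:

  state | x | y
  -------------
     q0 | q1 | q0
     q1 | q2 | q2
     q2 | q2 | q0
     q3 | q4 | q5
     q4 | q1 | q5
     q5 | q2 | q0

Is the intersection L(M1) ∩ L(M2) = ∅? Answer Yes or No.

The string x is accepted by both M1 and M2.
Hence L(M1) ∩ L(M2) ≠ ∅.

No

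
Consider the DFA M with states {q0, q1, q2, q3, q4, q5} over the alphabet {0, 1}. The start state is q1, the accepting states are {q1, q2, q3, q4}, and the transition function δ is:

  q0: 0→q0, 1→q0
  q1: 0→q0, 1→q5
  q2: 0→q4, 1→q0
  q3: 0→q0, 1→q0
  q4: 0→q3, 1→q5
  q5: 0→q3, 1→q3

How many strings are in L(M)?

3

The useful subgraph on states {q1, q3, q5} is acyclic, so L(M) is finite; the longest accepting path visits 3 useful states, giving maximum string length 2.
Counting accepting paths from q1 by length: 1 of length 0, 2 of length 2. Total 3.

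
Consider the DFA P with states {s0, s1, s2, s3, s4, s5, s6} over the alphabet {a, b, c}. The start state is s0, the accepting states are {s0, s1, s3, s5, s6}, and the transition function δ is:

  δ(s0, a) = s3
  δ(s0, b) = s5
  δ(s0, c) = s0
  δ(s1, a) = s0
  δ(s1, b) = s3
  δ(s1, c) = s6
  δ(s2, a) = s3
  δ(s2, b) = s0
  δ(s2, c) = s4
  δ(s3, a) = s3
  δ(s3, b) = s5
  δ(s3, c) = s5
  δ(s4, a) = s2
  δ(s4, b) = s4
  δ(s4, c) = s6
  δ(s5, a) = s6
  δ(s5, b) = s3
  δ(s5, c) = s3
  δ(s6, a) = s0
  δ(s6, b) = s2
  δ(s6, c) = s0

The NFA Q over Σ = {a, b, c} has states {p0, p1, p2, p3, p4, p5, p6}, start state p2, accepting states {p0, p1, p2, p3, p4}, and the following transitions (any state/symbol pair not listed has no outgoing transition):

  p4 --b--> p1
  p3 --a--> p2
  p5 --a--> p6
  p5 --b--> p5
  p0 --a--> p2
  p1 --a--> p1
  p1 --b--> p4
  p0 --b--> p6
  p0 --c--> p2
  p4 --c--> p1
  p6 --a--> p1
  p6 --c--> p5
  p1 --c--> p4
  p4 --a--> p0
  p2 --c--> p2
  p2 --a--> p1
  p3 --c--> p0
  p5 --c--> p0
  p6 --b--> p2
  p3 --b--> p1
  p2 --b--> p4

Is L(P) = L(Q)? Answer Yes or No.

Exploring the product automaton P × Q from the start pair (s0, p2), following both machines on each input symbol, reaches 6 state pairs: (s0, p2), (s3, p1), (s5, p4), (s6, p0), (s2, p6), (s4, p5).
P accepts in {s0, s1, s3, s5, s6} and Q accepts in {p0, p1, p2, p3, p4}. In every reachable pair the two components are either both accepting — (s0, p2), (s3, p1), (s5, p4), (s6, p0) — or both non-accepting, so no string is accepted by exactly one of the machines: L(P) \ L(Q) and L(Q) \ L(P) are both empty.
Hence every string is accepted by P iff it is accepted by Q, and the two languages coincide.

Yes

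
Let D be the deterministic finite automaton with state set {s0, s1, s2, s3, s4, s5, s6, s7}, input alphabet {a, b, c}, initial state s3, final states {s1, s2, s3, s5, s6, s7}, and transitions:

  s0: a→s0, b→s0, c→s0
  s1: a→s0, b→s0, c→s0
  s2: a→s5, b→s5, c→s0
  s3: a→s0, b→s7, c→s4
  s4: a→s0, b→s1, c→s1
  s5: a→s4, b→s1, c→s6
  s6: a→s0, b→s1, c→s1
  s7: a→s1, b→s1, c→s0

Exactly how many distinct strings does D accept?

The useful subgraph on states {s1, s3, s4, s7} is acyclic, so L(D) is finite; the longest accepting path visits 3 useful states, giving maximum string length 2.
Counting accepting paths from s3 by length: 1 of length 0, 1 of length 1, 4 of length 2. Total 6.

6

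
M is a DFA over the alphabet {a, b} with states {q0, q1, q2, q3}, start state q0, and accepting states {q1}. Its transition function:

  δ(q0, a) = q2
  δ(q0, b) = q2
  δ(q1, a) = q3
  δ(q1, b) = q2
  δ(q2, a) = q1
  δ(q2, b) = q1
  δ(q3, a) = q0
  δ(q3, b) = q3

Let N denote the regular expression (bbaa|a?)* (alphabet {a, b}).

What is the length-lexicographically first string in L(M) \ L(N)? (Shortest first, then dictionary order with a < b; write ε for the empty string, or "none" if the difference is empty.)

ab

The string ab is accepted by M but not by N.
No shorter string lies in the difference, and ab is the lexicographically first length-2 string in L(M) \ L(N).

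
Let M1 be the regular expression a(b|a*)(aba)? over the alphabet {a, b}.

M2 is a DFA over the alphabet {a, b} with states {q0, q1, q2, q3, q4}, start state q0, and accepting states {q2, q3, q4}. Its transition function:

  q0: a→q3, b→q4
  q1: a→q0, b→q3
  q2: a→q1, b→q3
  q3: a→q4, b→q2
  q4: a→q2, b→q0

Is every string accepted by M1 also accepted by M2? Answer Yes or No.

No

The string aaaa is in L(M1) but not in L(M2).
So L(M1) ⊄ L(M2).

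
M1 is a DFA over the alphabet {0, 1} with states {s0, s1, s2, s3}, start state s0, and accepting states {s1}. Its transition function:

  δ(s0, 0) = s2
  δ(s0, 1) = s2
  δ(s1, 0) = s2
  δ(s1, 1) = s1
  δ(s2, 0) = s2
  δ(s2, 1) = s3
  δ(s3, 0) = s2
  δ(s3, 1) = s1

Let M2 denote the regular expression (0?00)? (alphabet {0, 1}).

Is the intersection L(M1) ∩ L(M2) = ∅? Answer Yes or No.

Yes

Converting the expression M2 to a DFA (subset construction, then merging equivalent states) gives the minimal DFA with states {r0, r1, r2, r3, r4}, start state r0, accepting states {r0, r3, r4} and transitions r0: 0→r1, 1→r2; r1: 0→r3, 1→r2; r2: 0→r2, 1→r2; r3: 0→r4, 1→r2; r4: 0→r2, 1→r2.
Exploring the product automaton M1 × M2 from the start pair (s0, r0), following both machines on each input symbol, reaches 7 state pairs: (s0, r0), (s2, r1), (s2, r2), (s2, r3), (s3, r2), (s2, r4), (s1, r2).
M1 accepts in {s1} and M2 accepts in {r0, r3, r4}; no reachable pair has both components accepting, so no string drives both machines to acceptance simultaneously and L(M1) ∩ L(M2) = ∅.
So no string is accepted by both, and the intersection is empty.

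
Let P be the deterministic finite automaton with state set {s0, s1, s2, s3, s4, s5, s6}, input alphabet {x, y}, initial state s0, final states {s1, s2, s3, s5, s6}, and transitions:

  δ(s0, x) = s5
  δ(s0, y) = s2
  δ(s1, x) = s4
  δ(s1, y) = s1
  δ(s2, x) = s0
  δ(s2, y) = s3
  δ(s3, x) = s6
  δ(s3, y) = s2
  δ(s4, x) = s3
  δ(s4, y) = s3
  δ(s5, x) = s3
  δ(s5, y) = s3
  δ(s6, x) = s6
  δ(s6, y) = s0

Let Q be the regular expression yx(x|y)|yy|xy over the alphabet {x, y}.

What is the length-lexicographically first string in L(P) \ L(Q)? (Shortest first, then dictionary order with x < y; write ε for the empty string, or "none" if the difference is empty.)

The string x is accepted by P but not by Q.
No shorter string lies in the difference, and x is the lexicographically first length-1 string in L(P) \ L(Q).

x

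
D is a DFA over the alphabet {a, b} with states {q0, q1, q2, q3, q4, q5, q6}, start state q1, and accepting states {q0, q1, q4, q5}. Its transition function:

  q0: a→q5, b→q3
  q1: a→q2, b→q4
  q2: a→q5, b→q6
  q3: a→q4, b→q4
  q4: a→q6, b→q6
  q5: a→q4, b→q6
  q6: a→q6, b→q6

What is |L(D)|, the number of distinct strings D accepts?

The useful subgraph on states {q1, q2, q4, q5} is acyclic, so L(D) is finite; the longest accepting path visits 4 useful states, giving maximum string length 3.
Counting accepting paths from q1 by length: 1 of length 0, 1 of length 1, 1 of length 2, 1 of length 3. Total 4.

4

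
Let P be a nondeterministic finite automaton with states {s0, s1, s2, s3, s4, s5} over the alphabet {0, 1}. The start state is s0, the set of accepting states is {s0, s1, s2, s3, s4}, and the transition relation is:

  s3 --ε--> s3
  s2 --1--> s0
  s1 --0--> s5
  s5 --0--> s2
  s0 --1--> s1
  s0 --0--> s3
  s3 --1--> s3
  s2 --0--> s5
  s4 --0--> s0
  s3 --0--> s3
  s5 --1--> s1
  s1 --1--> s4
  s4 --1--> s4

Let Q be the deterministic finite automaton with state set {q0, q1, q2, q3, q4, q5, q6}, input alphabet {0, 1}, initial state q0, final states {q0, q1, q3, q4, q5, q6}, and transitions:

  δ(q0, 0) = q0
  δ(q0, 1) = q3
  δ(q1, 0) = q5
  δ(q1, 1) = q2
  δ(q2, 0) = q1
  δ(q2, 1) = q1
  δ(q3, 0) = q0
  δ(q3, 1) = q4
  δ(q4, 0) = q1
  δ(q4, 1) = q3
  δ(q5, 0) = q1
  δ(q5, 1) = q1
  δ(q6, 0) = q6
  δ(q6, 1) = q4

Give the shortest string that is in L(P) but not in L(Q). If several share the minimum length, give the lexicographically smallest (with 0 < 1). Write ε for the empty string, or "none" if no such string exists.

1101

The string 1101 is accepted by P but not by Q.
No shorter string lies in the difference, and 1101 is the lexicographically first length-4 string in L(P) \ L(Q).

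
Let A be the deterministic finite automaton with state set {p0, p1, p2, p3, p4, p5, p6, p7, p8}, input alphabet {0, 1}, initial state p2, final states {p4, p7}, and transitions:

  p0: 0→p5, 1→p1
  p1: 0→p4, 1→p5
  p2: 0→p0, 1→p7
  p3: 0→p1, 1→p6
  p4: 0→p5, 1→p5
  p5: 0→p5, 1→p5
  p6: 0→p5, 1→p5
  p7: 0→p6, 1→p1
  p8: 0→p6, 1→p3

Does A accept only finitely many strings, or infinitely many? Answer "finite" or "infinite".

The useful states (reachable from p2 and able to reach an accepting state) are {p0, p1, p2, p4, p7}.
Restricted to these states the transition graph has no cycle, so every accepting path has bounded length and L is finite.

finite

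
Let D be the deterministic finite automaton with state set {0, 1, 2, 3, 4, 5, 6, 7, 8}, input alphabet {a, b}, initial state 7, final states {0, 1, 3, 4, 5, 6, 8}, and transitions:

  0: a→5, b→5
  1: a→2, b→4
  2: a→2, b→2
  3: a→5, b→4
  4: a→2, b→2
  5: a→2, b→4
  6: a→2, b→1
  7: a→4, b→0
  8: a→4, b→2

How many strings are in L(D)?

The useful subgraph on states {0, 4, 5, 7} is acyclic, so L(D) is finite; the longest accepting path visits 4 useful states, giving maximum string length 3.
Counting accepting paths from 7 by length: 2 of length 1, 2 of length 2, 2 of length 3. Total 6.

6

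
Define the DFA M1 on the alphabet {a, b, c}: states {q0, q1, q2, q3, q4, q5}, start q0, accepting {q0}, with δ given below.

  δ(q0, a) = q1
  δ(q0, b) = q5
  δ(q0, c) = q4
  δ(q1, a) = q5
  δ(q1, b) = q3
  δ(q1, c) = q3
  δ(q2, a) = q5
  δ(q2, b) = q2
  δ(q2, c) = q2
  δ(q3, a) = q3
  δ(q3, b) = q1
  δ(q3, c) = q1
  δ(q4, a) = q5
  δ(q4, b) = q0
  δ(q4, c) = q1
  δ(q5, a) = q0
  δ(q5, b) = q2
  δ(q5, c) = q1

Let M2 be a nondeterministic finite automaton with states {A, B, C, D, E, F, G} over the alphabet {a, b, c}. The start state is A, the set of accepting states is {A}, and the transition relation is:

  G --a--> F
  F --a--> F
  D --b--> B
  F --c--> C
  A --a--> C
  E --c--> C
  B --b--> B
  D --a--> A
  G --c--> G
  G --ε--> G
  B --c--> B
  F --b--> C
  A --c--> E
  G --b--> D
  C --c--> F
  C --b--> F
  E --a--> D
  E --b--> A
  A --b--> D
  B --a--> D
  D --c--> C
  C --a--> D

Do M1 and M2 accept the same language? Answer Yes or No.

Yes

Exploring the product automaton M1 × M2 from the start pair (q0, A), following both machines on each input symbol, reaches 6 state pairs: (q0, A), (q1, C), (q5, D), (q4, E), (q3, F), (q2, B).
M1 accepts in {q0} and M2 accepts in {A}. In every reachable pair the two components are either both accepting — (q0, A) — or both non-accepting, so no string is accepted by exactly one of the machines: L(M1) \ L(M2) and L(M2) \ L(M1) are both empty.
Hence every string is accepted by M1 iff it is accepted by M2, and the two languages coincide.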